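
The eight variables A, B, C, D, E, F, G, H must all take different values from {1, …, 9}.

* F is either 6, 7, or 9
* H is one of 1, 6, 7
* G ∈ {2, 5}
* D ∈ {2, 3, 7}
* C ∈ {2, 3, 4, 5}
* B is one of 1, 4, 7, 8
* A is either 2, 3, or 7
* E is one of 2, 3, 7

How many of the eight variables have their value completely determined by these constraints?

2

A, D, E between them cover only {2, 3, 7} — a naked triple. Remove those values from B, C, F, G, H.
That leaves G = 5. Remove 5 from C.
C must be 4 (only option left). Remove 4 from B.
Determined: C=4, G=5. The other variables each still have more than one consistent value. That makes 2.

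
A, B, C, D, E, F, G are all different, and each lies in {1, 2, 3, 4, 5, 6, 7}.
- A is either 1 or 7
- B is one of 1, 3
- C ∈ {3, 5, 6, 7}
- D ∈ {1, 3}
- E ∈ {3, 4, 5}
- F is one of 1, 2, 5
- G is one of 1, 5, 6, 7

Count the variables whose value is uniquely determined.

3

The 7 variables draw from only 7 values {1, 2, 3, 4, 5, 6, 7}, so each is used; only F can be 2, hence F = 2.
The 6 still-open variables together cover exactly {1, 3, 4, 5, 6, 7} — 6 values for 6 variables — and 4 appears only in E's list, so E = 4.
B and D between them cover only {1, 3} — a naked pair. Remove those values from A, C, G.
That leaves A = 7. Eliminate 7 elsewhere: C, G.
Determined: A=7, E=4, F=2. The other variables each still have more than one consistent value. That makes 3.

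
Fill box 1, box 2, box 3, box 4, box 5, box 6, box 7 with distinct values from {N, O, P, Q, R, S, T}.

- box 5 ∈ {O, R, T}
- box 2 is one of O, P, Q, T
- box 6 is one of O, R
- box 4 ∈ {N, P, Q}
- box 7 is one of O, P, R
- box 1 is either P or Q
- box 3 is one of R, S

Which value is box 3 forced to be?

S

The 7 variables together cover exactly {N, O, P, Q, R, S, T} — 7 values for 7 variables — and N appears only in box 4's list, so box 4 = N.
The 6 still-open variables draw from only 6 values {O, P, Q, R, S, T}, so each is used; only box 3 can be S, hence box 3 = S.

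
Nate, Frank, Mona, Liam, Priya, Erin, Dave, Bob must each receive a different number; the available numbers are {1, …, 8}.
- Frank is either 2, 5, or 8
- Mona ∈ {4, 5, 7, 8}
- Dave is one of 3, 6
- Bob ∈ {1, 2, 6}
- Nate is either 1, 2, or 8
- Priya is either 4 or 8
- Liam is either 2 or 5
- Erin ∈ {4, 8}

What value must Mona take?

Among the 8 variables, 3 fits only Dave (and all 8 values in {1, 2, 3, 4, 5, 6, 7, 8} must be used), so Dave = 3.
The 7 still-open variables draw from only 7 values {1, 2, 4, 5, 6, 7, 8}, so each is used; only Bob can be 6, hence Bob = 6.
The 6 still-open variables together cover exactly {1, 2, 4, 5, 7, 8} — 6 values for 6 variables — and 1 appears only in Nate's list, so Nate = 1.
The 5 still-open variables draw from only 5 values {2, 4, 5, 7, 8}, so each is used; only Mona can be 7, hence Mona = 7.

7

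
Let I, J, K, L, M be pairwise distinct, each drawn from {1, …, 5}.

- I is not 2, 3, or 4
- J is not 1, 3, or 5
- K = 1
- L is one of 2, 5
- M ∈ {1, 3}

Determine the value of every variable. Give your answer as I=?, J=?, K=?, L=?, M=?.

I=5, J=4, K=1, L=2, M=3

K must be 1 (only option left). Remove 1 from I, M.
M's domain is down to {3}, so M = 3.
I has just one choice, so I = 5. Remove 5 from L.
L must be 2 (only option left). So J can't be 2.
J must be 4 (only option left).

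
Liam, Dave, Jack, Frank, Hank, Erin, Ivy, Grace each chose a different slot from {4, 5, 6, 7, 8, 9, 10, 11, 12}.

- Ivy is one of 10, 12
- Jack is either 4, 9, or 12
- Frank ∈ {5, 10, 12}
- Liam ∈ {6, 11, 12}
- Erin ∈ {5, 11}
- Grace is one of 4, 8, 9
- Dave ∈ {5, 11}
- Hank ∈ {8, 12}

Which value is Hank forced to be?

The 8 variables draw from only 8 values {4, 5, 6, 8, 9, 10, 11, 12}, so each is used; only Liam can be 6, hence Liam = 6.
The 2 variables Dave and Erin are confined to {5, 11}, which locks those values in; drop them from Frank.
Frank and Ivy share exactly the 2 values {10, 12}; by pigeonhole those values go to them, so strike 10, 12 from Jack, Hank.
So Hank = 8.

8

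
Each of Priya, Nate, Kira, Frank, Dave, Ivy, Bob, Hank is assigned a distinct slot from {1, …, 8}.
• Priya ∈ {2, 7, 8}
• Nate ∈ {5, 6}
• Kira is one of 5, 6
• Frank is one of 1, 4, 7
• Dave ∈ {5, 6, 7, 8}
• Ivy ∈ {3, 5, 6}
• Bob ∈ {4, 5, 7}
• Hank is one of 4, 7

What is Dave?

The 8 variables draw from only 8 values {1, 2, 3, 4, 5, 6, 7, 8}, so each is used; only Frank can be 1, hence Frank = 1.
The 7 still-open variables draw from only 7 values {2, 3, 4, 5, 6, 7, 8}, so each is used; only Priya can be 2, hence Priya = 2.
Among the 6 still-open variables, 3 fits only Ivy (and all 6 values in {3, 4, 5, 6, 7, 8} must be used), so Ivy = 3.
Among the 5 still-open variables, 8 fits only Dave (and all 5 values in {4, 5, 6, 7, 8} must be used), so Dave = 8.

8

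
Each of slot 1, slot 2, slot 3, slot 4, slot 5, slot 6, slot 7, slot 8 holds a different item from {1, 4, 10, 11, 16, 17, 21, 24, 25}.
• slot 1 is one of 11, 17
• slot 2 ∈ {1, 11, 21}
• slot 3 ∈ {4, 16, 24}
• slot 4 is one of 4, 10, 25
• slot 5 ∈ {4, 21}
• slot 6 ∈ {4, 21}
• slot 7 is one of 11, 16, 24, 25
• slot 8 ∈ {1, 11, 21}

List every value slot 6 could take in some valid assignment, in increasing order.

4, 21

slot 5 and slot 6 between them cover only {4, 21} — a naked pair. Remove those values from slot 2, slot 3, slot 4, slot 8.
slot 2 and slot 8 between them cover only {1, 11} — a naked pair. Remove those values from slot 1, slot 7.
slot 1's domain is down to {17}, so slot 1 = 17.
No further eliminations apply; slot 6 can still be any of 4, 21.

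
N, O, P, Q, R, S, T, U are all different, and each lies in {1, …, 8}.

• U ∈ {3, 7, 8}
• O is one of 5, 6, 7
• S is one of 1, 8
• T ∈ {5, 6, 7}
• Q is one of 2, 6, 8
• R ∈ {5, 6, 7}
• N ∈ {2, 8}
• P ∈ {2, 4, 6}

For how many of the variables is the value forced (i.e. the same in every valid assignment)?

Among the 8 variables, 1 fits only S (and all 8 values in {1, 2, 3, 4, 5, 6, 7, 8} must be used), so S = 1.
Among the 7 still-open variables, 3 fits only U (and all 7 values in {2, 3, 4, 5, 6, 7, 8} must be used), so U = 3.
The 6 still-open variables draw from only 6 values {2, 4, 5, 6, 7, 8}, so each is used; only P can be 4, hence P = 4.
O, R, T between them cover only {5, 6, 7} — a naked triple. Remove those values from Q.
Determined: P=4, S=1, U=3. The other variables each still have more than one consistent value. That makes 3.

3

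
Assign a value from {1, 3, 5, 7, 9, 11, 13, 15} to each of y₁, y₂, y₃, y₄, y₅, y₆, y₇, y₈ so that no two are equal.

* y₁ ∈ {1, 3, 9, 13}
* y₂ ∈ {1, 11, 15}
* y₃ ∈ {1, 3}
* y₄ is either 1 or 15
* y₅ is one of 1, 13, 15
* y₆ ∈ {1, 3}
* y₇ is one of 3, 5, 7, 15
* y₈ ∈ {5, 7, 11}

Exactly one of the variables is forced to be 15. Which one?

y₄

The 8 variables draw from only 8 values {1, 3, 5, 7, 9, 11, 13, 15}, so each is used; only y₁ can be 9, hence y₁ = 9.
The 7 still-open variables draw from only 7 values {1, 3, 5, 7, 11, 13, 15}, so each is used; only y₅ can be 13, hence y₅ = 13.
The 2 variables y₃ and y₆ are confined to {1, 3}, which locks those values in; drop them from y₂, y₄, y₇.
So 15 goes to y₄.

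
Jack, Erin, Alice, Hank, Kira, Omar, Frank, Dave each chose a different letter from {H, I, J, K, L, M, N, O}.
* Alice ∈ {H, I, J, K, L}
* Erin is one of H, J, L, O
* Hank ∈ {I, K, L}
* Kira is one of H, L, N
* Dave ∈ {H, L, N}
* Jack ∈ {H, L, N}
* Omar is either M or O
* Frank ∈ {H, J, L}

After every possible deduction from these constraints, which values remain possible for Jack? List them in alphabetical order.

Among the 8 variables, M fits only Omar (and all 8 values in {H, I, J, K, L, M, N, O} must be used), so Omar = M.
The 7 still-open variables draw from only 7 values {H, I, J, K, L, N, O}, so each is used; only Erin can be O, hence Erin = O.
The 3 variables Jack, Kira, Dave are confined to {H, L, N}, which locks those values in; drop them from Alice, Hank, Frank.
Frank's domain is down to {J}, so Frank = J. Eliminate J elsewhere: Alice.
No further eliminations apply; Jack can still be any of H, L, N.

H, L, N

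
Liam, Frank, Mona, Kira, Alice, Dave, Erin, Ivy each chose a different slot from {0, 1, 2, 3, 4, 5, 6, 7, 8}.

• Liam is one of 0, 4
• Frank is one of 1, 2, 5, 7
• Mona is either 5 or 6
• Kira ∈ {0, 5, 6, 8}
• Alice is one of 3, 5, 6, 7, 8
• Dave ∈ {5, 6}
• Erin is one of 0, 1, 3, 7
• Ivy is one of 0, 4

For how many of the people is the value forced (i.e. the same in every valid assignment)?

1

Liam and Ivy between them cover only {0, 4} — a naked pair. Remove those values from Kira, Erin.
Mona and Dave share exactly the 2 values {5, 6}; by pigeonhole those values go to them, so strike 5, 6 from Frank, Kira, Alice.
Kira's domain is down to {8}, so Kira = 8. Strike 8 from Alice.
Determined: Kira=8. The other people each still have more than one consistent value. That makes 1.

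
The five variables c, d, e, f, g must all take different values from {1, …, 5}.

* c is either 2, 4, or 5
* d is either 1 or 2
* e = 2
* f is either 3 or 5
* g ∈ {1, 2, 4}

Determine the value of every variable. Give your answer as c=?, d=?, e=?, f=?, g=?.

c=5, d=1, e=2, f=3, g=4

e's domain is down to {2}, so e = 2. Eliminate 2 elsewhere: c, d, g.
That leaves d = 1. Strike 1 from g.
g's domain is down to {4}, so g = 4. Eliminate 4 elsewhere: c.
c has just one choice, so c = 5. Eliminate 5 elsewhere: f.
That leaves f = 3.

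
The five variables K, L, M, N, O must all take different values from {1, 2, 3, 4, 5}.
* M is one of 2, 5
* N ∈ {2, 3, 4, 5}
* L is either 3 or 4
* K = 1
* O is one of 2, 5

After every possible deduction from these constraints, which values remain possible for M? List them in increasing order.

K's domain is down to {1}, so K = 1.
M and O share exactly the 2 values {2, 5}; by pigeonhole those values go to them, so strike 2, 5 from N.
No further eliminations apply; M can still be any of 2, 5.

2, 5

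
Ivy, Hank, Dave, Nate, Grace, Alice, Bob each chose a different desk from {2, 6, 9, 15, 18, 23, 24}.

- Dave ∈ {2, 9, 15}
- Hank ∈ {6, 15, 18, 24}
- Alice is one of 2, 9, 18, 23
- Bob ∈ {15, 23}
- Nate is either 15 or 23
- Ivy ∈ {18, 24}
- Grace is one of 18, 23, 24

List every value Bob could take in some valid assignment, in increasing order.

15, 23

The 7 variables together cover exactly {2, 6, 9, 15, 18, 23, 24} — 7 values for 7 variables — and 6 appears only in Hank's list, so Hank = 6.
Nate and Bob between them cover only {15, 23} — a naked pair. Remove those values from Dave, Grace, Alice.
Ivy and Grace share exactly the 2 values {18, 24}; by pigeonhole those values go to them, so strike 18, 24 from Alice.
No further eliminations apply; Bob can still be any of 15, 23.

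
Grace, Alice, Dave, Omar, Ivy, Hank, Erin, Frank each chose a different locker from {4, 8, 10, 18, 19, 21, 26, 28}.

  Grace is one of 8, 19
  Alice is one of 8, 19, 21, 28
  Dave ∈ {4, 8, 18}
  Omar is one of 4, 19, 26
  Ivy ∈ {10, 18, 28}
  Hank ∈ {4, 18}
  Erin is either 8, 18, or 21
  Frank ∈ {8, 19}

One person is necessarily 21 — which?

Erin

The 8 variables draw from only 8 values {4, 8, 10, 18, 19, 21, 26, 28}, so each is used; only Ivy can be 10, hence Ivy = 10.
Among the 7 still-open variables, 26 fits only Omar (and all 7 values in {4, 8, 18, 19, 21, 26, 28} must be used), so Omar = 26.
The 6 still-open variables together cover exactly {4, 8, 18, 19, 21, 28} — 6 values for 6 variables — and 28 appears only in Alice's list, so Alice = 28.
The 5 still-open variables together cover exactly {4, 8, 18, 19, 21} — 5 values for 5 variables — and 21 appears only in Erin's list, so Erin = 21.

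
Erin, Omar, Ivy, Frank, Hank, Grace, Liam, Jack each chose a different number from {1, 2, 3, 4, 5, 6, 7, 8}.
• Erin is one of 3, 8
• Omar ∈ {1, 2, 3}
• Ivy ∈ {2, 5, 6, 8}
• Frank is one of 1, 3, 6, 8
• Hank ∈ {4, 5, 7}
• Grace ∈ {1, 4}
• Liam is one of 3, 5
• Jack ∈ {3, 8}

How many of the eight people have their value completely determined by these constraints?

Among the 8 variables, 7 fits only Hank (and all 8 values in {1, 2, 3, 4, 5, 6, 7, 8} must be used), so Hank = 7.
The 7 still-open variables together cover exactly {1, 2, 3, 4, 5, 6, 8} — 7 values for 7 variables — and 4 appears only in Grace's list, so Grace = 4.
Erin and Jack share exactly the 2 values {3, 8}; by pigeonhole those values go to them, so strike 3, 8 from Omar, Ivy, Frank, Liam.
Liam's domain is down to {5}, so Liam = 5. Remove 5 from Ivy.
Determined: Hank=7, Grace=4, Liam=5. The other people each still have more than one consistent value. That makes 3.

3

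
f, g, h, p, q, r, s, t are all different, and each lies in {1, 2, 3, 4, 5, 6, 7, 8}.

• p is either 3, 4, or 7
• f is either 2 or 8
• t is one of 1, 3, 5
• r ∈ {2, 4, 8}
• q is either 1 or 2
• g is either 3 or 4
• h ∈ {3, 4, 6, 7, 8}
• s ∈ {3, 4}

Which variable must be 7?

p

The 8 variables draw from only 8 values {1, 2, 3, 4, 5, 6, 7, 8}, so each is used; only t can be 5, hence t = 5.
The 7 still-open variables draw from only 7 values {1, 2, 3, 4, 6, 7, 8}, so each is used; only q can be 1, hence q = 1.
The 6 still-open variables together cover exactly {2, 3, 4, 6, 7, 8} — 6 values for 6 variables — and 6 appears only in h's list, so h = 6.
The 5 still-open variables together cover exactly {2, 3, 4, 7, 8} — 5 values for 5 variables — and 7 appears only in p's list, so p = 7.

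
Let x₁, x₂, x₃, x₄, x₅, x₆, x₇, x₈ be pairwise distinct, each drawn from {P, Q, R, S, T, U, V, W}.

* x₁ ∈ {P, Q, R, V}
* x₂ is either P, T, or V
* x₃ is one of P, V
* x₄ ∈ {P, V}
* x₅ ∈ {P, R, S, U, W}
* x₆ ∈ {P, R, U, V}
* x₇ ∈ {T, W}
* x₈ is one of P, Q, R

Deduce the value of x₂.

T

The 8 variables together cover exactly {P, Q, R, S, T, U, V, W} — 8 values for 8 variables — and S appears only in x₅'s list, so x₅ = S.
The 7 still-open variables together cover exactly {P, Q, R, T, U, V, W} — 7 values for 7 variables — and U appears only in x₆'s list, so x₆ = U.
The 6 still-open variables together cover exactly {P, Q, R, T, V, W} — 6 values for 6 variables — and W appears only in x₇'s list, so x₇ = W.
The 5 still-open variables draw from only 5 values {P, Q, R, T, V}, so each is used; only x₂ can be T, hence x₂ = T.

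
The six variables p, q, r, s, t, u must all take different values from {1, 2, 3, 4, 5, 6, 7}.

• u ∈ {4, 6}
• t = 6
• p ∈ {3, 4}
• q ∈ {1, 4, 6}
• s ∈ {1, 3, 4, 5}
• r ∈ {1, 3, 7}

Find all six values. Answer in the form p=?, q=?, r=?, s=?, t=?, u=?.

p=3, q=1, r=7, s=5, t=6, u=4

t has just one choice, so t = 6. Eliminate 6 elsewhere: q, u.
That leaves u = 4. So p, q, s can't be 4.
That leaves p = 3. Eliminate 3 elsewhere: r, s.
q's domain is down to {1}, so q = 1. So r, s can't be 1.
r has just one choice, so r = 7.
That leaves s = 5.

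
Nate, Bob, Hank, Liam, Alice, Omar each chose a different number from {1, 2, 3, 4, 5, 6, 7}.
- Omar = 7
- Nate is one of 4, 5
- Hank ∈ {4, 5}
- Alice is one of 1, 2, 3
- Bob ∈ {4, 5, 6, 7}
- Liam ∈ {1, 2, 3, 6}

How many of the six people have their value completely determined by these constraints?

Omar's domain is down to {7}, so Omar = 7. So Bob can't be 7.
Nate and Hank share exactly the 2 values {4, 5}; by pigeonhole those values go to them, so strike 4, 5 from Bob.
Bob must be 6 (only option left). So Liam can't be 6.
Determined: Bob=6, Omar=7. The other people each still have more than one consistent value. That makes 2.

2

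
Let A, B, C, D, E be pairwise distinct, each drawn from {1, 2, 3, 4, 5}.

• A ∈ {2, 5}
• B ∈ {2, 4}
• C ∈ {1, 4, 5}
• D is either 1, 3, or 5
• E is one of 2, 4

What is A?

5

The 5 variables draw from only 5 values {1, 2, 3, 4, 5}, so each is used; only D can be 3, hence D = 3.
The 4 still-open variables together cover exactly {1, 2, 4, 5} — 4 values for 4 variables — and 1 appears only in C's list, so C = 1.
The 3 still-open variables draw from only 3 values {2, 4, 5}, so each is used; only A can be 5, hence A = 5.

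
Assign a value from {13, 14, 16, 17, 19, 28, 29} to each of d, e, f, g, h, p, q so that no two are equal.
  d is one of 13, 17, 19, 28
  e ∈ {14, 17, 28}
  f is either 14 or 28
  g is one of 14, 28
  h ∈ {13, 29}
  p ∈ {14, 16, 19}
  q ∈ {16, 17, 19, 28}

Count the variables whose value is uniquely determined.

The 7 variables draw from only 7 values {13, 14, 16, 17, 19, 28, 29}, so each is used; only h can be 29, hence h = 29.
Among the 6 still-open variables, 13 fits only d (and all 6 values in {13, 14, 16, 17, 19, 28} must be used), so d = 13.
f and g share exactly the 2 values {14, 28}; by pigeonhole those values go to them, so strike 14, 28 from e, p, q.
That leaves e = 17. Eliminate 17 elsewhere: q.
Determined: d=13, e=17, h=29. The other variables each still have more than one consistent value. That makes 3.

3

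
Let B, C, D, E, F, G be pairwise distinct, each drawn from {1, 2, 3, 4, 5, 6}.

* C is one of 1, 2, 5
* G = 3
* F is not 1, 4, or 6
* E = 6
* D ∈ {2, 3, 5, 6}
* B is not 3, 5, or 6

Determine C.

1

E must be 6 (only option left). Strike 6 from D.
G has just one choice, so G = 3. Eliminate 3 elsewhere: D, F.
The 4 still-open variables together cover exactly {1, 2, 4, 5} — 4 values for 4 variables — and 4 appears only in B's list, so B = 4.
The 3 still-open variables together cover exactly {1, 2, 5} — 3 values for 3 variables — and 1 appears only in C's list, so C = 1.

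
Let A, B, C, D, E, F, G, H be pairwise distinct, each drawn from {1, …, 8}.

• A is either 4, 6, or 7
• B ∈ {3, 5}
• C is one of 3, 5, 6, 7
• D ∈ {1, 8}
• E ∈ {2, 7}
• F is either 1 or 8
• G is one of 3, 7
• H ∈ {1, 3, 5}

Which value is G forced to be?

7

The 8 variables draw from only 8 values {1, 2, 3, 4, 5, 6, 7, 8}, so each is used; only E can be 2, hence E = 2.
The 7 still-open variables together cover exactly {1, 3, 4, 5, 6, 7, 8} — 7 values for 7 variables — and 4 appears only in A's list, so A = 4.
The 6 still-open variables together cover exactly {1, 3, 5, 6, 7, 8} — 6 values for 6 variables — and 6 appears only in C's list, so C = 6.
Among the 5 still-open variables, 7 fits only G (and all 5 values in {1, 3, 5, 7, 8} must be used), so G = 7.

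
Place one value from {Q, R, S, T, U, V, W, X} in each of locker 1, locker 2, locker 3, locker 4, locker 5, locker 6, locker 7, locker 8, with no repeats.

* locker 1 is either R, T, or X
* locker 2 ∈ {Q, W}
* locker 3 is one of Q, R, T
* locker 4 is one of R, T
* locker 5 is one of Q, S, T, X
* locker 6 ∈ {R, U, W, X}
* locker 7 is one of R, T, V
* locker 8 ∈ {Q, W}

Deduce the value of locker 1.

Among the 8 variables, S fits only locker 5 (and all 8 values in {Q, R, S, T, U, V, W, X} must be used), so locker 5 = S.
The 7 still-open variables together cover exactly {Q, R, T, U, V, W, X} — 7 values for 7 variables — and U appears only in locker 6's list, so locker 6 = U.
The 6 still-open variables together cover exactly {Q, R, T, V, W, X} — 6 values for 6 variables — and V appears only in locker 7's list, so locker 7 = V.
The 5 still-open variables draw from only 5 values {Q, R, T, W, X}, so each is used; only locker 1 can be X, hence locker 1 = X.

X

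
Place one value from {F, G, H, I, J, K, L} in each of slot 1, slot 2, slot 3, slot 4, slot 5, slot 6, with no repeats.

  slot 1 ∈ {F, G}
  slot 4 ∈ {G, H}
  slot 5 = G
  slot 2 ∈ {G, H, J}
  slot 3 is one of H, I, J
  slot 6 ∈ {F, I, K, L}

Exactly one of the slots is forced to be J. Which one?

slot 2

slot 5's domain is down to {G}, so slot 5 = G. Strike G from slot 1, slot 2, slot 4.
slot 1 has just one choice, so slot 1 = F. Eliminate F elsewhere: slot 6.
slot 4's domain is down to {H}, so slot 4 = H. Eliminate H elsewhere: slot 2, slot 3.
So J goes to slot 2.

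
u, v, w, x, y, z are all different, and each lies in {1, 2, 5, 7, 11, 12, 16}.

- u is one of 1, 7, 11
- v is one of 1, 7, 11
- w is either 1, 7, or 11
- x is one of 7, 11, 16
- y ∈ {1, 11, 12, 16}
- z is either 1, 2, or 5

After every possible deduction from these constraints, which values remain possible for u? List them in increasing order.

The 3 variables u, v, w are confined to {1, 7, 11}, which locks those values in; drop them from x, y, z.
x has just one choice, so x = 16. Strike 16 from y.
y has just one choice, so y = 12.
No further eliminations apply; u can still be any of 1, 7, 11.

1, 7, 11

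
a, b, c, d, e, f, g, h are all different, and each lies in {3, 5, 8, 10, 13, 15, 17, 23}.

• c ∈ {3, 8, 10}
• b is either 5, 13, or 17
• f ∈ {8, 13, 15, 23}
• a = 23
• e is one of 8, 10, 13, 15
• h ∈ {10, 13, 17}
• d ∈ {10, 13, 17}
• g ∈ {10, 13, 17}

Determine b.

5

a has just one choice, so a = 23. Strike 23 from f.
The 7 still-open variables draw from only 7 values {3, 5, 8, 10, 13, 15, 17}, so each is used; only c can be 3, hence c = 3.
The 6 still-open variables together cover exactly {5, 8, 10, 13, 15, 17} — 6 values for 6 variables — and 5 appears only in b's list, so b = 5.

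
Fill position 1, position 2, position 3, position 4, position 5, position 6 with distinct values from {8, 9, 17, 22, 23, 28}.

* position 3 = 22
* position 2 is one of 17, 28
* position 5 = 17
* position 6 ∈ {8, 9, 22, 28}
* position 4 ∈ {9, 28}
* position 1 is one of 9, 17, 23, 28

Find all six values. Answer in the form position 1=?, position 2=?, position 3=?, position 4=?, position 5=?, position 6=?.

position 1=23, position 2=28, position 3=22, position 4=9, position 5=17, position 6=8

position 3 has just one choice, so position 3 = 22. Eliminate 22 elsewhere: position 6.
position 5 has just one choice, so position 5 = 17. So position 1, position 2 can't be 17.
That leaves position 2 = 28. Eliminate 28 elsewhere: position 1, position 4, position 6.
position 4 must be 9 (only option left). So position 1, position 6 can't be 9.
position 6 has just one choice, so position 6 = 8.
That leaves position 1 = 23.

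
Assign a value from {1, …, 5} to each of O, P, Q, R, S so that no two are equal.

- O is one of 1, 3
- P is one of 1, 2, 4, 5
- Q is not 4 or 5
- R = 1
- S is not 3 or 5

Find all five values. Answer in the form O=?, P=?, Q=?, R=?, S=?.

R has just one choice, so R = 1. Eliminate 1 elsewhere: O, P, Q, S.
O's domain is down to {3}, so O = 3. Eliminate 3 elsewhere: Q.
Q's domain is down to {2}, so Q = 2. Eliminate 2 elsewhere: P, S.
That leaves S = 4. Strike 4 from P.
P's domain is down to {5}, so P = 5.

O=3, P=5, Q=2, R=1, S=4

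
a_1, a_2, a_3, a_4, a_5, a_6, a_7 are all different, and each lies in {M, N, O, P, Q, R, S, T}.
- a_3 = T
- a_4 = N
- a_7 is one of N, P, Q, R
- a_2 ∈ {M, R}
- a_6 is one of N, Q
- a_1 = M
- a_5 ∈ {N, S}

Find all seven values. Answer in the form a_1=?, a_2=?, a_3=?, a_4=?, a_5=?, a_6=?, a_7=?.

a_1 must be M (only option left). Strike M from a_2.
a_2's domain is down to {R}, so a_2 = R. So a_7 can't be R.
a_3 has just one choice, so a_3 = T.
That leaves a_4 = N. Remove N from a_5, a_6, a_7.
That leaves a_5 = S.
a_6 must be Q (only option left). Strike Q from a_7.
a_7 must be P (only option left).

a_1=M, a_2=R, a_3=T, a_4=N, a_5=S, a_6=Q, a_7=P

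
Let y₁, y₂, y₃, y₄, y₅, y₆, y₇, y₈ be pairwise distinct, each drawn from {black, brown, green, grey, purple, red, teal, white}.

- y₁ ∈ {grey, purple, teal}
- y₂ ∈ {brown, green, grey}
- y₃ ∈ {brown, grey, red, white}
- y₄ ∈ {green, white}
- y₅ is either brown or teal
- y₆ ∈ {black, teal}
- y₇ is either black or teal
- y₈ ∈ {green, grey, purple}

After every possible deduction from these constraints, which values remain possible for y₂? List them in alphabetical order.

The 8 variables draw from only 8 values {black, brown, green, grey, purple, red, teal, white}, so each is used; only y₃ can be red, hence y₃ = red.
The 7 still-open variables draw from only 7 values {black, brown, green, grey, purple, teal, white}, so each is used; only y₄ can be white, hence y₄ = white.
The 2 variables y₆ and y₇ are confined to {black, teal}, which locks those values in; drop them from y₁, y₅.
y₅'s domain is down to {brown}, so y₅ = brown. Remove brown from y₂.
No further eliminations apply; y₂ can still be any of green, grey.

green, grey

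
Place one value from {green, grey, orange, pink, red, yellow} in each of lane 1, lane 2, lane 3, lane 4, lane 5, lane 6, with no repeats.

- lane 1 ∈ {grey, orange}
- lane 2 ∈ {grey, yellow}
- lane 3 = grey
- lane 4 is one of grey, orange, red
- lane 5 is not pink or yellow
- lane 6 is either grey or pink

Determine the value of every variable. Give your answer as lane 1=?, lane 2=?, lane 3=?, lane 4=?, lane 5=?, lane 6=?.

lane 3 must be grey (only option left). So lane 1, lane 2, lane 4, lane 5, lane 6 can't be grey.
lane 6's domain is down to {pink}, so lane 6 = pink.
lane 1 must be orange (only option left). Eliminate orange elsewhere: lane 4, lane 5.
lane 2 has just one choice, so lane 2 = yellow.
lane 4 has just one choice, so lane 4 = red. Strike red from lane 5.
lane 5 has just one choice, so lane 5 = green.

lane 1=orange, lane 2=yellow, lane 3=grey, lane 4=red, lane 5=green, lane 6=pink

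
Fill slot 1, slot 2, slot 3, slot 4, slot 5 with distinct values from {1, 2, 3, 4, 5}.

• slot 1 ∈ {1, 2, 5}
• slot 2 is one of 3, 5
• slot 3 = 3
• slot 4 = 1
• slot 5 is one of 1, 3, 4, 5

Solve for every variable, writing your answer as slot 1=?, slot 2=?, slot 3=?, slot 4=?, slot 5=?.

slot 3 has just one choice, so slot 3 = 3. Remove 3 from slot 2, slot 5.
slot 4's domain is down to {1}, so slot 4 = 1. Remove 1 from slot 1, slot 5.
slot 2 must be 5 (only option left). Remove 5 from slot 1, slot 5.
slot 5 must be 4 (only option left).
slot 1's domain is down to {2}, so slot 1 = 2.

slot 1=2, slot 2=5, slot 3=3, slot 4=1, slot 5=4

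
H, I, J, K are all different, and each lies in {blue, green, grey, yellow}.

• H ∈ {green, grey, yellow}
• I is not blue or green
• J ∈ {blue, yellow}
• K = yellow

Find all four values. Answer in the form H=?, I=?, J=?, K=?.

H=green, I=grey, J=blue, K=yellow

K has just one choice, so K = yellow. So H, I, J can't be yellow.
I must be grey (only option left). So H can't be grey.
That leaves J = blue.
That leaves H = green.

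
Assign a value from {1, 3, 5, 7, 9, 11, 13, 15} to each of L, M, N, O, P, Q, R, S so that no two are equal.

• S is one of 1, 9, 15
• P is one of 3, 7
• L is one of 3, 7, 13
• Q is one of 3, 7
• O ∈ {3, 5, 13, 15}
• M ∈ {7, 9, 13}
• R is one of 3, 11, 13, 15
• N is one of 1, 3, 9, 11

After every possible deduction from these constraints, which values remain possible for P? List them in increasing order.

3, 7

The 8 variables draw from only 8 values {1, 3, 5, 7, 9, 11, 13, 15}, so each is used; only O can be 5, hence O = 5.
The 2 variables P and Q are confined to {3, 7}, which locks those values in; drop them from L, M, N, R.
L must be 13 (only option left). So M, R can't be 13.
M must be 9 (only option left). Strike 9 from N, S.
No further eliminations apply; P can still be any of 3, 7.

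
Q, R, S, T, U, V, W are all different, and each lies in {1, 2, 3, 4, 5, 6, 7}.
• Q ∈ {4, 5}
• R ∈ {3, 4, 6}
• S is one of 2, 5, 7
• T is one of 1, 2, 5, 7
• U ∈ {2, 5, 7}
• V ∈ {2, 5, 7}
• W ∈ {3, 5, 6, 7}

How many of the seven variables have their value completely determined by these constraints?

2

The 7 variables together cover exactly {1, 2, 3, 4, 5, 6, 7} — 7 values for 7 variables — and 1 appears only in T's list, so T = 1.
S, U, V between them cover only {2, 5, 7} — a naked triple. Remove those values from Q, W.
Q's domain is down to {4}, so Q = 4. So R can't be 4.
Determined: Q=4, T=1. The other variables each still have more than one consistent value. That makes 2.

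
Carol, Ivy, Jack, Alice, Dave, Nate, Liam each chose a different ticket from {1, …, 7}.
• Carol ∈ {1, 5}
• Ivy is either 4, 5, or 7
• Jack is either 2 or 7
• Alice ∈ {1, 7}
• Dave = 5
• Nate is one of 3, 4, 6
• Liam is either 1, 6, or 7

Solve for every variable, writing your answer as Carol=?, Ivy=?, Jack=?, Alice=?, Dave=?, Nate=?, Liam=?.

Carol=1, Ivy=4, Jack=2, Alice=7, Dave=5, Nate=3, Liam=6

Dave must be 5 (only option left). Strike 5 from Carol, Ivy.
That leaves Carol = 1. So Alice, Liam can't be 1.
That leaves Alice = 7. Strike 7 from Ivy, Jack, Liam.
That leaves Liam = 6. Eliminate 6 elsewhere: Nate.
Ivy must be 4 (only option left). So Nate can't be 4.
Jack has just one choice, so Jack = 2.
Nate has just one choice, so Nate = 3.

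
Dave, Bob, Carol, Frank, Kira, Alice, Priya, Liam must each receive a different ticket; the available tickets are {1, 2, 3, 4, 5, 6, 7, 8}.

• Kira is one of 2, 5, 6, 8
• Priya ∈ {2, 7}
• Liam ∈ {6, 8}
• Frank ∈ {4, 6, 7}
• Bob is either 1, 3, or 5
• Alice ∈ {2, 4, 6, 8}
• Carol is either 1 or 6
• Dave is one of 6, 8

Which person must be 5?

The 8 variables together cover exactly {1, 2, 3, 4, 5, 6, 7, 8} — 8 values for 8 variables — and 3 appears only in Bob's list, so Bob = 3.
Among the 7 still-open variables, 1 fits only Carol (and all 7 values in {1, 2, 4, 5, 6, 7, 8} must be used), so Carol = 1.
The 6 still-open variables draw from only 6 values {2, 4, 5, 6, 7, 8}, so each is used; only Kira can be 5, hence Kira = 5.

Kira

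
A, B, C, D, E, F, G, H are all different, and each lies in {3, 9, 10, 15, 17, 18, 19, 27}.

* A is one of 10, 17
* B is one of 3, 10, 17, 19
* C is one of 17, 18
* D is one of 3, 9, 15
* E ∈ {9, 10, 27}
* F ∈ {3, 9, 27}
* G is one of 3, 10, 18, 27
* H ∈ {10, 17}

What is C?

Among the 8 variables, 15 fits only D (and all 8 values in {3, 9, 10, 15, 17, 18, 19, 27} must be used), so D = 15.
The 7 still-open variables draw from only 7 values {3, 9, 10, 17, 18, 19, 27}, so each is used; only B can be 19, hence B = 19.
The 2 variables A and H are confined to {10, 17}, which locks those values in; drop them from C, E, G.
So C = 18.

18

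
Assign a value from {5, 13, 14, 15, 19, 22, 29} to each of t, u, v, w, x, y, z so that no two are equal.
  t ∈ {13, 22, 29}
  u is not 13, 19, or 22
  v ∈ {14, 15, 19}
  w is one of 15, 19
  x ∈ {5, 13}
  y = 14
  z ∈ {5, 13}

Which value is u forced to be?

29

y must be 14 (only option left). Remove 14 from u, v.
The 6 still-open variables together cover exactly {5, 13, 15, 19, 22, 29} — 6 values for 6 variables — and 22 appears only in t's list, so t = 22.
The 5 still-open variables draw from only 5 values {5, 13, 15, 19, 29}, so each is used; only u can be 29, hence u = 29.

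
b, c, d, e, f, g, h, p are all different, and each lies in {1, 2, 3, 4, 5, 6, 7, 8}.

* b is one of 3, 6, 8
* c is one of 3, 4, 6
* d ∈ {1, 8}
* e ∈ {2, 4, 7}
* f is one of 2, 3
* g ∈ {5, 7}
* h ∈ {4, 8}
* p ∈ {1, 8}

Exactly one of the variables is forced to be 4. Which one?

h

Among the 8 variables, 5 fits only g (and all 8 values in {1, 2, 3, 4, 5, 6, 7, 8} must be used), so g = 5.
The 7 still-open variables together cover exactly {1, 2, 3, 4, 6, 7, 8} — 7 values for 7 variables — and 7 appears only in e's list, so e = 7.
The 6 still-open variables together cover exactly {1, 2, 3, 4, 6, 8} — 6 values for 6 variables — and 2 appears only in f's list, so f = 2.
The 2 variables d and p are confined to {1, 8}, which locks those values in; drop them from b, h.
So 4 goes to h.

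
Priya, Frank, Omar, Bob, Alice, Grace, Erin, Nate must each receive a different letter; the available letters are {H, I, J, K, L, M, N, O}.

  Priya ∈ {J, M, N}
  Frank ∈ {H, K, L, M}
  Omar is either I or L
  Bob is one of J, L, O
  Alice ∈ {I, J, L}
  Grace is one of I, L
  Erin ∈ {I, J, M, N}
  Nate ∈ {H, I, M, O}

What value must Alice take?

J

The 8 variables draw from only 8 values {H, I, J, K, L, M, N, O}, so each is used; only Frank can be K, hence Frank = K.
The 7 still-open variables together cover exactly {H, I, J, L, M, N, O} — 7 values for 7 variables — and H appears only in Nate's list, so Nate = H.
The 6 still-open variables draw from only 6 values {I, J, L, M, N, O}, so each is used; only Bob can be O, hence Bob = O.
Omar and Grace share exactly the 2 values {I, L}; by pigeonhole those values go to them, so strike I, L from Alice, Erin.
So Alice = J.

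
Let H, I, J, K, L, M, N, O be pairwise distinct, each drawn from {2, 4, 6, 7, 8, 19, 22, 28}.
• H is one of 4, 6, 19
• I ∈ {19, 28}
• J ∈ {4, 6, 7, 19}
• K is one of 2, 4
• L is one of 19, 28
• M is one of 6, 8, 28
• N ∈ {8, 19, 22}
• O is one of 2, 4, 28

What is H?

The 8 variables together cover exactly {2, 4, 6, 7, 8, 19, 22, 28} — 8 values for 8 variables — and 7 appears only in J's list, so J = 7.
The 7 still-open variables draw from only 7 values {2, 4, 6, 8, 19, 22, 28}, so each is used; only N can be 22, hence N = 22.
Among the 6 still-open variables, 8 fits only M (and all 6 values in {2, 4, 6, 8, 19, 28} must be used), so M = 8.
The 5 still-open variables draw from only 5 values {2, 4, 6, 19, 28}, so each is used; only H can be 6, hence H = 6.

6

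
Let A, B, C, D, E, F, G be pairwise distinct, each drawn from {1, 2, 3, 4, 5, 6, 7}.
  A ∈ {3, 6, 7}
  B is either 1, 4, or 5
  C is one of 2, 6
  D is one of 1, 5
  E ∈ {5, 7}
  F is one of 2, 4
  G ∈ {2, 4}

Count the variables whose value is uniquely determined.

The 7 variables together cover exactly {1, 2, 3, 4, 5, 6, 7} — 7 values for 7 variables — and 3 appears only in A's list, so A = 3.
Among the 6 still-open variables, 6 fits only C (and all 6 values in {1, 2, 4, 5, 6, 7} must be used), so C = 6.
The 5 still-open variables together cover exactly {1, 2, 4, 5, 7} — 5 values for 5 variables — and 7 appears only in E's list, so E = 7.
F and G share exactly the 2 values {2, 4}; by pigeonhole those values go to them, so strike 2, 4 from B.
Determined: A=3, C=6, E=7. The other variables each still have more than one consistent value. That makes 3.

3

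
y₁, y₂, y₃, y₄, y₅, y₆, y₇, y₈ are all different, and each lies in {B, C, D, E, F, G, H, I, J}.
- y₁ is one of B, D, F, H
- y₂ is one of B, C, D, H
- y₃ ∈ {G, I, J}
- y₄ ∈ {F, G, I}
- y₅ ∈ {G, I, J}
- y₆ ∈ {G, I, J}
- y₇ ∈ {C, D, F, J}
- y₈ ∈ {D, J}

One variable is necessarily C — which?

The 3 variables y₃, y₅, y₆ are confined to {G, I, J}, which locks those values in; drop them from y₄, y₇, y₈.
y₄ has just one choice, so y₄ = F. Eliminate F elsewhere: y₁, y₇.
y₈ has just one choice, so y₈ = D. Strike D from y₁, y₂, y₇.
So C goes to y₇.

y₇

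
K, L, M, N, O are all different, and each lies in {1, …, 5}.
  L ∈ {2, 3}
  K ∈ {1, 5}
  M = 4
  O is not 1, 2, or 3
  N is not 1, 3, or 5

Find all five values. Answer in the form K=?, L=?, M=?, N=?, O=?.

M must be 4 (only option left). Strike 4 from N, O.
N has just one choice, so N = 2. Strike 2 from L.
O has just one choice, so O = 5. So K can't be 5.
K's domain is down to {1}, so K = 1.
L must be 3 (only option left).

K=1, L=3, M=4, N=2, O=5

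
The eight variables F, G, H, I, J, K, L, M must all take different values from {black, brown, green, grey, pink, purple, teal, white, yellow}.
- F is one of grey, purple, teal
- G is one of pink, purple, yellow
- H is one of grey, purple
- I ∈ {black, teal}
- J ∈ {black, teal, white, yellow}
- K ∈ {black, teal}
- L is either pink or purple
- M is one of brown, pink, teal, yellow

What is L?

pink

Among the 8 variables, brown fits only M (and all 8 values in {black, brown, grey, pink, purple, teal, white, yellow} must be used), so M = brown.
Among the 7 still-open variables, white fits only J (and all 7 values in {black, grey, pink, purple, teal, white, yellow} must be used), so J = white.
The 6 still-open variables together cover exactly {black, grey, pink, purple, teal, yellow} — 6 values for 6 variables — and yellow appears only in G's list, so G = yellow.
The 5 still-open variables draw from only 5 values {black, grey, pink, purple, teal}, so each is used; only L can be pink, hence L = pink.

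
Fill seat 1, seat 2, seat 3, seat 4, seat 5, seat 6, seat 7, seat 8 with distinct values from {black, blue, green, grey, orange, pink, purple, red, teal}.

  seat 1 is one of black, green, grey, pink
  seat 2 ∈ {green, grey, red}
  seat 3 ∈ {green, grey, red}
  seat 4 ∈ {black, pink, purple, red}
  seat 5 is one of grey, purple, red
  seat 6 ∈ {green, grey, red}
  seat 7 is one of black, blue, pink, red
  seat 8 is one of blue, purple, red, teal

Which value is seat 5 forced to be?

The 8 variables draw from only 8 values {black, blue, green, grey, pink, purple, red, teal}, so each is used; only seat 8 can be teal, hence seat 8 = teal.
Among the 7 still-open variables, blue fits only seat 7 (and all 7 values in {black, blue, green, grey, pink, purple, red} must be used), so seat 7 = blue.
seat 2, seat 3, seat 6 between them cover only {green, grey, red} — a naked triple. Remove those values from seat 1, seat 4, seat 5.
So seat 5 = purple.

purple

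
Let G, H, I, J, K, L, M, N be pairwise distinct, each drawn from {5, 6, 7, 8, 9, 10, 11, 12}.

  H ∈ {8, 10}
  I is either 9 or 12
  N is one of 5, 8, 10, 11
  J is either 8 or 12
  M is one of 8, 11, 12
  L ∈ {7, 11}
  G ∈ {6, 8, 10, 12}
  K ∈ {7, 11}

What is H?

The 8 variables draw from only 8 values {5, 6, 7, 8, 9, 10, 11, 12}, so each is used; only N can be 5, hence N = 5.
The 7 still-open variables draw from only 7 values {6, 7, 8, 9, 10, 11, 12}, so each is used; only G can be 6, hence G = 6.
The 6 still-open variables together cover exactly {7, 8, 9, 10, 11, 12} — 6 values for 6 variables — and 9 appears only in I's list, so I = 9.
The 5 still-open variables draw from only 5 values {7, 8, 10, 11, 12}, so each is used; only H can be 10, hence H = 10.

10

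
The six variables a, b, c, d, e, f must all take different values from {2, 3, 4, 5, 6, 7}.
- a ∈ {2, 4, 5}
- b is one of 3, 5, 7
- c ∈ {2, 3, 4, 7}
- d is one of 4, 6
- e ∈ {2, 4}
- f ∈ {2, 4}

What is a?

5

Among the 6 variables, 6 fits only d (and all 6 values in {2, 3, 4, 5, 6, 7} must be used), so d = 6.
e and f between them cover only {2, 4} — a naked pair. Remove those values from a, c.
So a = 5.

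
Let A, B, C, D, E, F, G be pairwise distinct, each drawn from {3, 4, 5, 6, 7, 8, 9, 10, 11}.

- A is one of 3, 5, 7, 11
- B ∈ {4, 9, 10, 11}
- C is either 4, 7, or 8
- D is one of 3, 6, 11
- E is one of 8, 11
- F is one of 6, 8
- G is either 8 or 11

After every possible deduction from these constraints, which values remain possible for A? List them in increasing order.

5, 7

E and G between them cover only {8, 11} — a naked pair. Remove those values from A, B, C, D, F.
That leaves F = 6. Eliminate 6 elsewhere: D.
That leaves D = 3. Remove 3 from A.
No further eliminations apply; A can still be any of 5, 7.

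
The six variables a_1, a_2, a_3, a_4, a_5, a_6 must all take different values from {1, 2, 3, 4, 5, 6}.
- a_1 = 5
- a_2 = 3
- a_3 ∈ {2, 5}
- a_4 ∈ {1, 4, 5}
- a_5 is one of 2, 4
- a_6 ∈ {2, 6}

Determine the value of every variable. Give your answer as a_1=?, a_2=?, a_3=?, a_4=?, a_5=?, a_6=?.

a_1=5, a_2=3, a_3=2, a_4=1, a_5=4, a_6=6

a_1's domain is down to {5}, so a_1 = 5. Strike 5 from a_3, a_4.
a_2's domain is down to {3}, so a_2 = 3.
That leaves a_3 = 2. Eliminate 2 elsewhere: a_5, a_6.
That leaves a_5 = 4. Remove 4 from a_4.
That leaves a_6 = 6.
That leaves a_4 = 1.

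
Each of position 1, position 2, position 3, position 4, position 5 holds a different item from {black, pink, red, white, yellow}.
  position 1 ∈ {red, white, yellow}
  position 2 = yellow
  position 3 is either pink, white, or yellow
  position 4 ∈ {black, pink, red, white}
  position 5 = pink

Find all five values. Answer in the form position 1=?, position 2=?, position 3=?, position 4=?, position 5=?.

position 2 must be yellow (only option left). Eliminate yellow elsewhere: position 1, position 3.
position 5's domain is down to {pink}, so position 5 = pink. Remove pink from position 3, position 4.
That leaves position 3 = white. Eliminate white elsewhere: position 1, position 4.
That leaves position 1 = red. So position 4 can't be red.
position 4 must be black (only option left).

position 1=red, position 2=yellow, position 3=white, position 4=black, position 5=pink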